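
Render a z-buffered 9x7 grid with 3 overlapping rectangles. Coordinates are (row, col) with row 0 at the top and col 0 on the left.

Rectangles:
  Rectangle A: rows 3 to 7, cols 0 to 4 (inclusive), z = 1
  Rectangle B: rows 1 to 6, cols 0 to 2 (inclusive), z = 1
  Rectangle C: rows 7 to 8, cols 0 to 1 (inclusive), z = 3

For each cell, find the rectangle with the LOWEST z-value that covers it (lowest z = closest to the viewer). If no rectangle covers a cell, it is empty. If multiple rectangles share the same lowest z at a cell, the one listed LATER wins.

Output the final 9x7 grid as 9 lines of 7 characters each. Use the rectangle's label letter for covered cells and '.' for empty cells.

.......
BBB....
BBB....
BBBAA..
BBBAA..
BBBAA..
BBBAA..
AAAAA..
CC.....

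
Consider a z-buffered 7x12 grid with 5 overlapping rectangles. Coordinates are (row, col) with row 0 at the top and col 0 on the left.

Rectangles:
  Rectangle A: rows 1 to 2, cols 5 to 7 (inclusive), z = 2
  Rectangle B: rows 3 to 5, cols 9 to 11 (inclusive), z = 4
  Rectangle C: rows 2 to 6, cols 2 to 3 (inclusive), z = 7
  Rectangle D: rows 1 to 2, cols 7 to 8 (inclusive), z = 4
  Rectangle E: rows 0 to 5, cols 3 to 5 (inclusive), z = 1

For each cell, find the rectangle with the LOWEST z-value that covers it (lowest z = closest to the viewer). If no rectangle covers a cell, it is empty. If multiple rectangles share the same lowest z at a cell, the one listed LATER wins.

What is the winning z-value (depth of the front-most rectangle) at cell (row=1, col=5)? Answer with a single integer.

Answer: 1

Derivation:
Check cell (1,5):
  A: rows 1-2 cols 5-7 z=2 -> covers; best now A (z=2)
  B: rows 3-5 cols 9-11 -> outside (row miss)
  C: rows 2-6 cols 2-3 -> outside (row miss)
  D: rows 1-2 cols 7-8 -> outside (col miss)
  E: rows 0-5 cols 3-5 z=1 -> covers; best now E (z=1)
Winner: E at z=1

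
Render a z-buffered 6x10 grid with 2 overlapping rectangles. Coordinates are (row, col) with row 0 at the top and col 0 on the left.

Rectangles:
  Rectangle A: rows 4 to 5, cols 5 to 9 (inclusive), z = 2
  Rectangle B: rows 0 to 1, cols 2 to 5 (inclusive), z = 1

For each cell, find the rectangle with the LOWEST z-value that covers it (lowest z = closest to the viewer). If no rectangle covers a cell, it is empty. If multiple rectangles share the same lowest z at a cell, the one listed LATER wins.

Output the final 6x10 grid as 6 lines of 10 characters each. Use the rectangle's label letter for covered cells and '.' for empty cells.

..BBBB....
..BBBB....
..........
..........
.....AAAAA
.....AAAAA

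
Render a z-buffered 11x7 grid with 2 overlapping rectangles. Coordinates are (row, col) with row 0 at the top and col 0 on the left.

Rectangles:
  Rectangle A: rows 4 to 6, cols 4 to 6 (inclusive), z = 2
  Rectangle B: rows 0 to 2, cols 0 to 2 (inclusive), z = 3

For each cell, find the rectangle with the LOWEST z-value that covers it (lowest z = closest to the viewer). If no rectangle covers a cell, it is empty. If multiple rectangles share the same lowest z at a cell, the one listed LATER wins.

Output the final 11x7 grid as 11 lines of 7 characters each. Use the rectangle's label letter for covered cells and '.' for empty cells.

BBB....
BBB....
BBB....
.......
....AAA
....AAA
....AAA
.......
.......
.......
.......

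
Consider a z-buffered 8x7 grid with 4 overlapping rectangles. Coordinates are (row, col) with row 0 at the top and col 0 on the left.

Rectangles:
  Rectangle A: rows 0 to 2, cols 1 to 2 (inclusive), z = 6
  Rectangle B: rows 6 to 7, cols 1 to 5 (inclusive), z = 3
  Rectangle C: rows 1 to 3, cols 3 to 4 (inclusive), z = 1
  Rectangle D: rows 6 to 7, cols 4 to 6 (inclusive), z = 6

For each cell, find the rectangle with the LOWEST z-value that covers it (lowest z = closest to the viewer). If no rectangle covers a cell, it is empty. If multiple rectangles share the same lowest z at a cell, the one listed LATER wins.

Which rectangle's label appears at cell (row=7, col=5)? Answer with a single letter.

Answer: B

Derivation:
Check cell (7,5):
  A: rows 0-2 cols 1-2 -> outside (row miss)
  B: rows 6-7 cols 1-5 z=3 -> covers; best now B (z=3)
  C: rows 1-3 cols 3-4 -> outside (row miss)
  D: rows 6-7 cols 4-6 z=6 -> covers; best now B (z=3)
Winner: B at z=3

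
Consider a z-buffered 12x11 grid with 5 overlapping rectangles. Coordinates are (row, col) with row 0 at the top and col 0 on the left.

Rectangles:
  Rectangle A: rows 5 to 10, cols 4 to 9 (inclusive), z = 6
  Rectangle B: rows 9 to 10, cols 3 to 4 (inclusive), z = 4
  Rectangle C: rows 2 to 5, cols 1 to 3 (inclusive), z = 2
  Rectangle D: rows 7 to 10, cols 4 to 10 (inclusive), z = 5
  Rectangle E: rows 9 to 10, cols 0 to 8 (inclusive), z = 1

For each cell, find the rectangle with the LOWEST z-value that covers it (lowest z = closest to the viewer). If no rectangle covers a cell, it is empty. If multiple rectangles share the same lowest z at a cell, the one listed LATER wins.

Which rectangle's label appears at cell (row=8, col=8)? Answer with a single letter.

Check cell (8,8):
  A: rows 5-10 cols 4-9 z=6 -> covers; best now A (z=6)
  B: rows 9-10 cols 3-4 -> outside (row miss)
  C: rows 2-5 cols 1-3 -> outside (row miss)
  D: rows 7-10 cols 4-10 z=5 -> covers; best now D (z=5)
  E: rows 9-10 cols 0-8 -> outside (row miss)
Winner: D at z=5

Answer: D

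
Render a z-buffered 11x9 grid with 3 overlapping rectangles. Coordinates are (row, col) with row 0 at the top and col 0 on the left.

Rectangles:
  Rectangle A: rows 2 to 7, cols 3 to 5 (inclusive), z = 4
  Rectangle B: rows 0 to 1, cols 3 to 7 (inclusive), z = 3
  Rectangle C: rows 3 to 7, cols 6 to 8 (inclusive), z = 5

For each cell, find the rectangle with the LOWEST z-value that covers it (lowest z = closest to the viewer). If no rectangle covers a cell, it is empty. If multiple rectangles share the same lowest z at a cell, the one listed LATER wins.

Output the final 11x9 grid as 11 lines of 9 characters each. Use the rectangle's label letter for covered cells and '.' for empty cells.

...BBBBB.
...BBBBB.
...AAA...
...AAACCC
...AAACCC
...AAACCC
...AAACCC
...AAACCC
.........
.........
.........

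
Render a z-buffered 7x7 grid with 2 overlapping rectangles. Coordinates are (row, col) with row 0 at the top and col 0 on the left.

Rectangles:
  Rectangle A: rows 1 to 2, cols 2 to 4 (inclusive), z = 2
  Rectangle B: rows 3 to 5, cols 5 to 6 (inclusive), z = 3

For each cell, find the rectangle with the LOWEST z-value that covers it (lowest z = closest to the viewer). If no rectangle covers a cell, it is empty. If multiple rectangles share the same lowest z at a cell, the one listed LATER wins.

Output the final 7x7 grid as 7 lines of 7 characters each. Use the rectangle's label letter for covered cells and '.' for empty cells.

.......
..AAA..
..AAA..
.....BB
.....BB
.....BB
.......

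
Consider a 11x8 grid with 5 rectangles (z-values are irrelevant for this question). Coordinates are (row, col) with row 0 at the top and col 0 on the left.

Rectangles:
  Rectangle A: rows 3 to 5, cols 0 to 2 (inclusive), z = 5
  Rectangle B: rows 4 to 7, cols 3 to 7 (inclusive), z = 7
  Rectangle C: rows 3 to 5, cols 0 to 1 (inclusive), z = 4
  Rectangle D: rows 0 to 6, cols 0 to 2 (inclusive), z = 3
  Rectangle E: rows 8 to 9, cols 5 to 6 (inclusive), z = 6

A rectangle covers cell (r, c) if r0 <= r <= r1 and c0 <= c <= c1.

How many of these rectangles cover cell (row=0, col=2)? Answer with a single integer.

Answer: 1

Derivation:
Check cell (0,2):
  A: rows 3-5 cols 0-2 -> outside (row miss)
  B: rows 4-7 cols 3-7 -> outside (row miss)
  C: rows 3-5 cols 0-1 -> outside (row miss)
  D: rows 0-6 cols 0-2 -> covers
  E: rows 8-9 cols 5-6 -> outside (row miss)
Count covering = 1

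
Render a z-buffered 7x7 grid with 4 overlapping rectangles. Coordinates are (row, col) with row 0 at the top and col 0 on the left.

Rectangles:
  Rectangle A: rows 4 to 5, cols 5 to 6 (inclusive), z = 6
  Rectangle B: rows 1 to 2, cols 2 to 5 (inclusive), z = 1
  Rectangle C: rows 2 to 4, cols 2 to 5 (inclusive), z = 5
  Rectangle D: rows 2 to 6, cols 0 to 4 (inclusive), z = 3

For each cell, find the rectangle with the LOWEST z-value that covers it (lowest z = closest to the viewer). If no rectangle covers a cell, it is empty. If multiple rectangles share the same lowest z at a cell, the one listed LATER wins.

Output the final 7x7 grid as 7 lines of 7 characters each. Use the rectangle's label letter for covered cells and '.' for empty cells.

.......
..BBBB.
DDBBBB.
DDDDDC.
DDDDDCA
DDDDDAA
DDDDD..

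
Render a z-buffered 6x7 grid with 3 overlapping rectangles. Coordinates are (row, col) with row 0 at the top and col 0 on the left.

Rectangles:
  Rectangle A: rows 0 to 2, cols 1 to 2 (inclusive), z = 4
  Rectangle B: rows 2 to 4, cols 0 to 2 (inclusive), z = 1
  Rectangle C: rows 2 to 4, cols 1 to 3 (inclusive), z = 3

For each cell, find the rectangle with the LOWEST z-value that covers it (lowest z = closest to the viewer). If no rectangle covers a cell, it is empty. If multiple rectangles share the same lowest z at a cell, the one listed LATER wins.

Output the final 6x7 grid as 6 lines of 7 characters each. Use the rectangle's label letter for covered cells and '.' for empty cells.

.AA....
.AA....
BBBC...
BBBC...
BBBC...
.......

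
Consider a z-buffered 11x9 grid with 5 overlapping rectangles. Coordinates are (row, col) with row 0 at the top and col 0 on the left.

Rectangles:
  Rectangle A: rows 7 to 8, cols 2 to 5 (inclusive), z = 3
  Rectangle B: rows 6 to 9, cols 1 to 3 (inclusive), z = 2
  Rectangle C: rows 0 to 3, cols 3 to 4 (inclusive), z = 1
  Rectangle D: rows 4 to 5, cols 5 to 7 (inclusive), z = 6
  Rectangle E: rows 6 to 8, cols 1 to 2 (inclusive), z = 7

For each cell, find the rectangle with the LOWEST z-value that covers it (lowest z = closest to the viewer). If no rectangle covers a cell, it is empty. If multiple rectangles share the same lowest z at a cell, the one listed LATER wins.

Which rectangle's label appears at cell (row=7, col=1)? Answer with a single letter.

Answer: B

Derivation:
Check cell (7,1):
  A: rows 7-8 cols 2-5 -> outside (col miss)
  B: rows 6-9 cols 1-3 z=2 -> covers; best now B (z=2)
  C: rows 0-3 cols 3-4 -> outside (row miss)
  D: rows 4-5 cols 5-7 -> outside (row miss)
  E: rows 6-8 cols 1-2 z=7 -> covers; best now B (z=2)
Winner: B at z=2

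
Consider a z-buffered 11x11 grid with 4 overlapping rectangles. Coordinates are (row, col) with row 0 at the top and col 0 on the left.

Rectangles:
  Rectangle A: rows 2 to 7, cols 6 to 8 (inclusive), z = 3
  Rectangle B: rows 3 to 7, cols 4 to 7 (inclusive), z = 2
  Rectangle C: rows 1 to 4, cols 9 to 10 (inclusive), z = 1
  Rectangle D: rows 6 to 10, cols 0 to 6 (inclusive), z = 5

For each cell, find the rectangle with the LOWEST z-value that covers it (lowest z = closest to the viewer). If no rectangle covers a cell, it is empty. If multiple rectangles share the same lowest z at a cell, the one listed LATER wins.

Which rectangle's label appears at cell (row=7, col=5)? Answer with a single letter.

Check cell (7,5):
  A: rows 2-7 cols 6-8 -> outside (col miss)
  B: rows 3-7 cols 4-7 z=2 -> covers; best now B (z=2)
  C: rows 1-4 cols 9-10 -> outside (row miss)
  D: rows 6-10 cols 0-6 z=5 -> covers; best now B (z=2)
Winner: B at z=2

Answer: B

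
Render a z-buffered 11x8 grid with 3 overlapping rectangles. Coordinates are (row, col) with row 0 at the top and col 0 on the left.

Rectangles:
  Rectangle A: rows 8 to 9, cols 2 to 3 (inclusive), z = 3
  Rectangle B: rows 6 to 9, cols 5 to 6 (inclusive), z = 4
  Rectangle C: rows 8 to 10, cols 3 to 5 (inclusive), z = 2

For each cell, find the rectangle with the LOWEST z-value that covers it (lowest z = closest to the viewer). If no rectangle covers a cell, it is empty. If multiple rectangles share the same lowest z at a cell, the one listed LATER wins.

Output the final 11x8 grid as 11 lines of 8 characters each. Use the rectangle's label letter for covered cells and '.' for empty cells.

........
........
........
........
........
........
.....BB.
.....BB.
..ACCCB.
..ACCCB.
...CCC..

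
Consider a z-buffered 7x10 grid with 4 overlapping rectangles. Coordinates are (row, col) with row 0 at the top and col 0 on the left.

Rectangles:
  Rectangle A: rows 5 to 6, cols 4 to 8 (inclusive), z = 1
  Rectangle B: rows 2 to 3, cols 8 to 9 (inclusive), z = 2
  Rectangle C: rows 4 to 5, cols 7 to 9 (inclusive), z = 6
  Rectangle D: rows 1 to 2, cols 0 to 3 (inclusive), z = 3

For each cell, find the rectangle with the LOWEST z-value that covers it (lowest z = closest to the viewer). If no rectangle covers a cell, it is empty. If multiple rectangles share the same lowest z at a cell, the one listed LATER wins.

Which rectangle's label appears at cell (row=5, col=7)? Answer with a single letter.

Answer: A

Derivation:
Check cell (5,7):
  A: rows 5-6 cols 4-8 z=1 -> covers; best now A (z=1)
  B: rows 2-3 cols 8-9 -> outside (row miss)
  C: rows 4-5 cols 7-9 z=6 -> covers; best now A (z=1)
  D: rows 1-2 cols 0-3 -> outside (row miss)
Winner: A at z=1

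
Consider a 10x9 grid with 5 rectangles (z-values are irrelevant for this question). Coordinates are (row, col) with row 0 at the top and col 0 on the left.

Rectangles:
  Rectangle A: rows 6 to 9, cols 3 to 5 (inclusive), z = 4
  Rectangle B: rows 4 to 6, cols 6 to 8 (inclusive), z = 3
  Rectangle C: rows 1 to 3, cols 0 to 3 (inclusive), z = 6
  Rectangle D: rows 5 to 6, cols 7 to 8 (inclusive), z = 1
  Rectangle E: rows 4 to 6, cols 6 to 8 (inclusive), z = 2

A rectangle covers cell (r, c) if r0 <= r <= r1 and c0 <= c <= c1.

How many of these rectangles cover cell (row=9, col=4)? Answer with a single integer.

Answer: 1

Derivation:
Check cell (9,4):
  A: rows 6-9 cols 3-5 -> covers
  B: rows 4-6 cols 6-8 -> outside (row miss)
  C: rows 1-3 cols 0-3 -> outside (row miss)
  D: rows 5-6 cols 7-8 -> outside (row miss)
  E: rows 4-6 cols 6-8 -> outside (row miss)
Count covering = 1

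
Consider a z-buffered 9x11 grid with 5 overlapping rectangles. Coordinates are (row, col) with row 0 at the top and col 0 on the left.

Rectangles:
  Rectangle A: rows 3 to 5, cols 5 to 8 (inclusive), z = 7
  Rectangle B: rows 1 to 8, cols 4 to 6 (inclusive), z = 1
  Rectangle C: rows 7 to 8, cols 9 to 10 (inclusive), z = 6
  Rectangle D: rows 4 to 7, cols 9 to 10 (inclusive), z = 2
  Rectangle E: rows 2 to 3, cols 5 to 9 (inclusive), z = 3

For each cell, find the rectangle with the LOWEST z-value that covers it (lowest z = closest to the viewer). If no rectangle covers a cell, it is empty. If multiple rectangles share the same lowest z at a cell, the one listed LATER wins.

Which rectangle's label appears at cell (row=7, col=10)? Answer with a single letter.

Check cell (7,10):
  A: rows 3-5 cols 5-8 -> outside (row miss)
  B: rows 1-8 cols 4-6 -> outside (col miss)
  C: rows 7-8 cols 9-10 z=6 -> covers; best now C (z=6)
  D: rows 4-7 cols 9-10 z=2 -> covers; best now D (z=2)
  E: rows 2-3 cols 5-9 -> outside (row miss)
Winner: D at z=2

Answer: D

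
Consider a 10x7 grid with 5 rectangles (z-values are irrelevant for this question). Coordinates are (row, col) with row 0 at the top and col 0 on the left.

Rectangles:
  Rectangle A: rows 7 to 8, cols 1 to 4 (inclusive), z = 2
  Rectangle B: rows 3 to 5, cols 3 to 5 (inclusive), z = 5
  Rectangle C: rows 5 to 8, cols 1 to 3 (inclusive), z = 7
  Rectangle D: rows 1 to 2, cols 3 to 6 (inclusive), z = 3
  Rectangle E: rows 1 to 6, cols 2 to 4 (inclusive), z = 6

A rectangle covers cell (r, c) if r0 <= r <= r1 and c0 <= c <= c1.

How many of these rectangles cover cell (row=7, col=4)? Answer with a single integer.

Answer: 1

Derivation:
Check cell (7,4):
  A: rows 7-8 cols 1-4 -> covers
  B: rows 3-5 cols 3-5 -> outside (row miss)
  C: rows 5-8 cols 1-3 -> outside (col miss)
  D: rows 1-2 cols 3-6 -> outside (row miss)
  E: rows 1-6 cols 2-4 -> outside (row miss)
Count covering = 1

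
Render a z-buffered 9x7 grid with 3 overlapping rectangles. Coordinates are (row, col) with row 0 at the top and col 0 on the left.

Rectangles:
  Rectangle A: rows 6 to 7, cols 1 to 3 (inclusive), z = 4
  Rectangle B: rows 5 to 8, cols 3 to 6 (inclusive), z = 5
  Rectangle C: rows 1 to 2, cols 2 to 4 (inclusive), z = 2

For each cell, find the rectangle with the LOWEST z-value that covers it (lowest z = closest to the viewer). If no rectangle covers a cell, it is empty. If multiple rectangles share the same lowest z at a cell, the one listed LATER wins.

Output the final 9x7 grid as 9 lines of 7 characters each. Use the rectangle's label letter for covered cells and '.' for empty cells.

.......
..CCC..
..CCC..
.......
.......
...BBBB
.AAABBB
.AAABBB
...BBBB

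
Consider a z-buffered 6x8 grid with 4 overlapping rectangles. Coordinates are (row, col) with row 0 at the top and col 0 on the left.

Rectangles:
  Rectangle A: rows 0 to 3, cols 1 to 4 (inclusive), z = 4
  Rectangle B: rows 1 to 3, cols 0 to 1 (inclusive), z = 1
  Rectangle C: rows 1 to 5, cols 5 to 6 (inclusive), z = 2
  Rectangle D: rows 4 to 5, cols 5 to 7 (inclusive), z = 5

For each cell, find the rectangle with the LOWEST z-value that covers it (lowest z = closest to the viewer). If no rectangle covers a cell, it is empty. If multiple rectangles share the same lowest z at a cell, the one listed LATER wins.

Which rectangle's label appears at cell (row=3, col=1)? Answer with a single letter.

Answer: B

Derivation:
Check cell (3,1):
  A: rows 0-3 cols 1-4 z=4 -> covers; best now A (z=4)
  B: rows 1-3 cols 0-1 z=1 -> covers; best now B (z=1)
  C: rows 1-5 cols 5-6 -> outside (col miss)
  D: rows 4-5 cols 5-7 -> outside (row miss)
Winner: B at z=1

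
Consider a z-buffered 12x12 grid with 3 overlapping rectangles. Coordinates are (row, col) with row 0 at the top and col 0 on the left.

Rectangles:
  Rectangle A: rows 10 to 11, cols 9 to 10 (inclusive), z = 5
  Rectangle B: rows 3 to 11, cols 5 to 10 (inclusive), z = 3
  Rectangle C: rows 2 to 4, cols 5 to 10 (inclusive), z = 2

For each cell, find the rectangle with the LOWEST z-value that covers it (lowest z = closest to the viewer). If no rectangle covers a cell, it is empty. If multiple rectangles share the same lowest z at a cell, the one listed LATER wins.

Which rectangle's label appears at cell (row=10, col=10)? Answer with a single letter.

Check cell (10,10):
  A: rows 10-11 cols 9-10 z=5 -> covers; best now A (z=5)
  B: rows 3-11 cols 5-10 z=3 -> covers; best now B (z=3)
  C: rows 2-4 cols 5-10 -> outside (row miss)
Winner: B at z=3

Answer: B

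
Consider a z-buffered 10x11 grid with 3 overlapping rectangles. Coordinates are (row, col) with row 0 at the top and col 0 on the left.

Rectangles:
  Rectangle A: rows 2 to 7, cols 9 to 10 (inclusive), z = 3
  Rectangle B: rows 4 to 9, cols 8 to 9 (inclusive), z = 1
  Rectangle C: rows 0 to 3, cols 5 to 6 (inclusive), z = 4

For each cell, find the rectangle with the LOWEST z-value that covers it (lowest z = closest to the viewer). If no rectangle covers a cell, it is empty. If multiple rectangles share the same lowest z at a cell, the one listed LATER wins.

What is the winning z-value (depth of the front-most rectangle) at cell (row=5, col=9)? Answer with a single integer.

Check cell (5,9):
  A: rows 2-7 cols 9-10 z=3 -> covers; best now A (z=3)
  B: rows 4-9 cols 8-9 z=1 -> covers; best now B (z=1)
  C: rows 0-3 cols 5-6 -> outside (row miss)
Winner: B at z=1

Answer: 1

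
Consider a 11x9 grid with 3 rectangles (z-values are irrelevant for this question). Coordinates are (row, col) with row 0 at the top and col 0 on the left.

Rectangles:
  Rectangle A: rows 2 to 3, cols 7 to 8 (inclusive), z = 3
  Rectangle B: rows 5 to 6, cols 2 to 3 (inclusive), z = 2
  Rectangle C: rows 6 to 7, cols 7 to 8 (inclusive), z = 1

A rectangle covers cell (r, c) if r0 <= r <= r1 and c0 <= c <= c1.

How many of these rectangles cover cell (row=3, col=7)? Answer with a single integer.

Check cell (3,7):
  A: rows 2-3 cols 7-8 -> covers
  B: rows 5-6 cols 2-3 -> outside (row miss)
  C: rows 6-7 cols 7-8 -> outside (row miss)
Count covering = 1

Answer: 1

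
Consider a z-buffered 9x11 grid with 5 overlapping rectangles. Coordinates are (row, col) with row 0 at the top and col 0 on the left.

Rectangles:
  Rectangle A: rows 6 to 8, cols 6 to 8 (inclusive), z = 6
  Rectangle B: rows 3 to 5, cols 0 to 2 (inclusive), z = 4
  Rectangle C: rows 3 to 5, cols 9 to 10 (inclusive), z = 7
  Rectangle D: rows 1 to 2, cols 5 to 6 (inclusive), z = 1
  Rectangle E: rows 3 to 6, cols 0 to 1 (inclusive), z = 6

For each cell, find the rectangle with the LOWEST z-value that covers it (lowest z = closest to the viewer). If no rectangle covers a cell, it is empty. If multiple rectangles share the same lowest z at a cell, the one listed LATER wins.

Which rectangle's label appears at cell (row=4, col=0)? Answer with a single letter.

Answer: B

Derivation:
Check cell (4,0):
  A: rows 6-8 cols 6-8 -> outside (row miss)
  B: rows 3-5 cols 0-2 z=4 -> covers; best now B (z=4)
  C: rows 3-5 cols 9-10 -> outside (col miss)
  D: rows 1-2 cols 5-6 -> outside (row miss)
  E: rows 3-6 cols 0-1 z=6 -> covers; best now B (z=4)
Winner: B at z=4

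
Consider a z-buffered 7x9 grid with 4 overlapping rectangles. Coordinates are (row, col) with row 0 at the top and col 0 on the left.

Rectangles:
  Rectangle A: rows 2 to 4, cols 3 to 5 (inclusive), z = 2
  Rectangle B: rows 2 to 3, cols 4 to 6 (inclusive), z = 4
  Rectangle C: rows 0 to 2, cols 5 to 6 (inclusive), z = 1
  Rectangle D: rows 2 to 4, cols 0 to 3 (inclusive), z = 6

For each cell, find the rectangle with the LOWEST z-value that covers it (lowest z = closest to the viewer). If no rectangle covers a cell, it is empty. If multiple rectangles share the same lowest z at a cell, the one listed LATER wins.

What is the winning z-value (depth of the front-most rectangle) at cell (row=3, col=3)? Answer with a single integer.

Answer: 2

Derivation:
Check cell (3,3):
  A: rows 2-4 cols 3-5 z=2 -> covers; best now A (z=2)
  B: rows 2-3 cols 4-6 -> outside (col miss)
  C: rows 0-2 cols 5-6 -> outside (row miss)
  D: rows 2-4 cols 0-3 z=6 -> covers; best now A (z=2)
Winner: A at z=2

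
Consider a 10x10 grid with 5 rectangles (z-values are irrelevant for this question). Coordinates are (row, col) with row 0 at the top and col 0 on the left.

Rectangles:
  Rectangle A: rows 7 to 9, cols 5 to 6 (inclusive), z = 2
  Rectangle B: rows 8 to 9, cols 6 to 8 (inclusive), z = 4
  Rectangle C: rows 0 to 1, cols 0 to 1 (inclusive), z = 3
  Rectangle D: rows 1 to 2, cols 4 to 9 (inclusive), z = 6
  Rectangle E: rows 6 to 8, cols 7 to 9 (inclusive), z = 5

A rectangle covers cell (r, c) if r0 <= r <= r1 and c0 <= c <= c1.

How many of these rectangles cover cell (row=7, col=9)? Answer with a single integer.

Check cell (7,9):
  A: rows 7-9 cols 5-6 -> outside (col miss)
  B: rows 8-9 cols 6-8 -> outside (row miss)
  C: rows 0-1 cols 0-1 -> outside (row miss)
  D: rows 1-2 cols 4-9 -> outside (row miss)
  E: rows 6-8 cols 7-9 -> covers
Count covering = 1

Answer: 1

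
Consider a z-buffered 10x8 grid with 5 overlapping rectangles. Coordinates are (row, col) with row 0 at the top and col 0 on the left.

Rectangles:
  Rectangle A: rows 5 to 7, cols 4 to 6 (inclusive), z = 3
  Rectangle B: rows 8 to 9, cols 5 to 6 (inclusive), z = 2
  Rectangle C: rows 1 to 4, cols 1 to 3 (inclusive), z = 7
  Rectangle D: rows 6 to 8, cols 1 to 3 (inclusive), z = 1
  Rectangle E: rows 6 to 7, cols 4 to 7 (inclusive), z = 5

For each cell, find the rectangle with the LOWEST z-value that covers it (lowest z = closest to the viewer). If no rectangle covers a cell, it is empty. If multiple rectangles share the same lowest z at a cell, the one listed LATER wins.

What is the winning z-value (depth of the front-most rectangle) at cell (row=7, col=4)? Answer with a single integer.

Answer: 3

Derivation:
Check cell (7,4):
  A: rows 5-7 cols 4-6 z=3 -> covers; best now A (z=3)
  B: rows 8-9 cols 5-6 -> outside (row miss)
  C: rows 1-4 cols 1-3 -> outside (row miss)
  D: rows 6-8 cols 1-3 -> outside (col miss)
  E: rows 6-7 cols 4-7 z=5 -> covers; best now A (z=3)
Winner: A at z=3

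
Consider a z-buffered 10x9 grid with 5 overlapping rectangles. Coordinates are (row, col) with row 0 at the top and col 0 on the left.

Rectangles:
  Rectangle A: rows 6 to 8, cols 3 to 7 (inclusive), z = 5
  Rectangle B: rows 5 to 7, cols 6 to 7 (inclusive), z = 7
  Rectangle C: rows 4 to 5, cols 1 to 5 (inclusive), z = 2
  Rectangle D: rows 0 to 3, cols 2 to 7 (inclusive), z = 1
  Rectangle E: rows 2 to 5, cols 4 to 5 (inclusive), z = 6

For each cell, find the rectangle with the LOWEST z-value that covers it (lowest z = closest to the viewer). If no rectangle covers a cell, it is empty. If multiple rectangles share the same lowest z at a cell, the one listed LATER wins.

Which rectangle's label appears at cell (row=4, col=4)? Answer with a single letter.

Answer: C

Derivation:
Check cell (4,4):
  A: rows 6-8 cols 3-7 -> outside (row miss)
  B: rows 5-7 cols 6-7 -> outside (row miss)
  C: rows 4-5 cols 1-5 z=2 -> covers; best now C (z=2)
  D: rows 0-3 cols 2-7 -> outside (row miss)
  E: rows 2-5 cols 4-5 z=6 -> covers; best now C (z=2)
Winner: C at z=2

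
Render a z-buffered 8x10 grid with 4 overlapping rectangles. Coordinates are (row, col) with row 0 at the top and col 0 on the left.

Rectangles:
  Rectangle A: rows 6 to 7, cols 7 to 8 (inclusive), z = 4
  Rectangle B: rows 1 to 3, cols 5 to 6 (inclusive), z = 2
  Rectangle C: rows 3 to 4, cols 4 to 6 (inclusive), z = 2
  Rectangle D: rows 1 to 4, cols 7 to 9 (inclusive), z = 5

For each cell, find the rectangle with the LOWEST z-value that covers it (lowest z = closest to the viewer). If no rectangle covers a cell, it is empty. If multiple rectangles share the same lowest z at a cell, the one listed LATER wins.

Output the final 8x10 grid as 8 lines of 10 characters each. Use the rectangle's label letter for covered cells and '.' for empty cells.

..........
.....BBDDD
.....BBDDD
....CCCDDD
....CCCDDD
..........
.......AA.
.......AA.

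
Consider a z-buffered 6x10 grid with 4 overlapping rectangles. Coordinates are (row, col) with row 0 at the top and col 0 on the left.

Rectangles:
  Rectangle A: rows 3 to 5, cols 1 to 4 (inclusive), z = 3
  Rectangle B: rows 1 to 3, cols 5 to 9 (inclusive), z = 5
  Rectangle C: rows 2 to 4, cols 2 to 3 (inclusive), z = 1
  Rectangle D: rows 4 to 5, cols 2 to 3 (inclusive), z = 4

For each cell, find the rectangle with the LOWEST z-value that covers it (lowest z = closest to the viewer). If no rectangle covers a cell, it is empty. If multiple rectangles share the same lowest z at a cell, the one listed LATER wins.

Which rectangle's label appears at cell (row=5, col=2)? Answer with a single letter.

Check cell (5,2):
  A: rows 3-5 cols 1-4 z=3 -> covers; best now A (z=3)
  B: rows 1-3 cols 5-9 -> outside (row miss)
  C: rows 2-4 cols 2-3 -> outside (row miss)
  D: rows 4-5 cols 2-3 z=4 -> covers; best now A (z=3)
Winner: A at z=3

Answer: A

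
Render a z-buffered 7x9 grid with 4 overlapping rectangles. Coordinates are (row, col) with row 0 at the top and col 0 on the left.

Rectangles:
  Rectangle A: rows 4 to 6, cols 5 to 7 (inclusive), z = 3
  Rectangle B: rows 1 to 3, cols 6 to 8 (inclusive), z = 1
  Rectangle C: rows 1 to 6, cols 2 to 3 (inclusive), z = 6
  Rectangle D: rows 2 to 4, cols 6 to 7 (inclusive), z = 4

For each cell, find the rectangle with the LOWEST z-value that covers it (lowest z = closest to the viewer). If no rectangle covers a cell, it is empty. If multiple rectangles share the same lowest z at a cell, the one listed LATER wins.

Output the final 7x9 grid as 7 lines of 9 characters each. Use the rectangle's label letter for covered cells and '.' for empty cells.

.........
..CC..BBB
..CC..BBB
..CC..BBB
..CC.AAA.
..CC.AAA.
..CC.AAA.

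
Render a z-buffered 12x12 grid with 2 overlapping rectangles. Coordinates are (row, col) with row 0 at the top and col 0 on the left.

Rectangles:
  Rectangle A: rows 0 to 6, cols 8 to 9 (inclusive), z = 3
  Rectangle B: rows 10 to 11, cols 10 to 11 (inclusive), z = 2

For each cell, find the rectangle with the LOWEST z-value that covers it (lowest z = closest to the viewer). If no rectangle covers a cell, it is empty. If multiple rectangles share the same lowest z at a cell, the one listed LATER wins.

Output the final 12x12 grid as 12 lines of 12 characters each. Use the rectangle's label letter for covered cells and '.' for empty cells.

........AA..
........AA..
........AA..
........AA..
........AA..
........AA..
........AA..
............
............
............
..........BB
..........BB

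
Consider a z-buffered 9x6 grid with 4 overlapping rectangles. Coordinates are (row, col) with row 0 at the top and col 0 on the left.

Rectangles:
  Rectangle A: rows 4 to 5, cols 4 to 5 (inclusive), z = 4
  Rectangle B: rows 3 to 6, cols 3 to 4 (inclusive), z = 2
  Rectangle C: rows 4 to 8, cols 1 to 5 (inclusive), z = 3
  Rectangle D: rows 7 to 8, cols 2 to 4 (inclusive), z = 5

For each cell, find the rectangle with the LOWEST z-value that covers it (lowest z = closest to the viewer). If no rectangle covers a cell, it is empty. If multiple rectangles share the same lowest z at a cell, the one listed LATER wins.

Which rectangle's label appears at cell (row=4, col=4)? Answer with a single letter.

Check cell (4,4):
  A: rows 4-5 cols 4-5 z=4 -> covers; best now A (z=4)
  B: rows 3-6 cols 3-4 z=2 -> covers; best now B (z=2)
  C: rows 4-8 cols 1-5 z=3 -> covers; best now B (z=2)
  D: rows 7-8 cols 2-4 -> outside (row miss)
Winner: B at z=2

Answer: B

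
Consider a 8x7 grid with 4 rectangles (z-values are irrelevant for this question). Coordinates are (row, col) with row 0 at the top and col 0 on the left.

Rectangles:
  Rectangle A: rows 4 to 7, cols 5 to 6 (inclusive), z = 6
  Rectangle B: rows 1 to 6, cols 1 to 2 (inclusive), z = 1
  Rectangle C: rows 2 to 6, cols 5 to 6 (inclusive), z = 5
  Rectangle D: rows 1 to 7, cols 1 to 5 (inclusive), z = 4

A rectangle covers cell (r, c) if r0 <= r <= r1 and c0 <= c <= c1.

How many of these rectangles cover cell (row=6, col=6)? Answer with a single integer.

Check cell (6,6):
  A: rows 4-7 cols 5-6 -> covers
  B: rows 1-6 cols 1-2 -> outside (col miss)
  C: rows 2-6 cols 5-6 -> covers
  D: rows 1-7 cols 1-5 -> outside (col miss)
Count covering = 2

Answer: 2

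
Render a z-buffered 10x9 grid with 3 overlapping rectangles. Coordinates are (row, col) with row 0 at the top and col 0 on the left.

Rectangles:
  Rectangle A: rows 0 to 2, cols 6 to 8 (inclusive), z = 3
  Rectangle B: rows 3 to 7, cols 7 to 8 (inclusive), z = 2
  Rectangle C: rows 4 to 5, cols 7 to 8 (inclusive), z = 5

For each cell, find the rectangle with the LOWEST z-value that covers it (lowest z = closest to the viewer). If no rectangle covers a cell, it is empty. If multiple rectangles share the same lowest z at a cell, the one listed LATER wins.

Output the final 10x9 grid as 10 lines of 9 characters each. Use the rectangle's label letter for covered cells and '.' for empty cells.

......AAA
......AAA
......AAA
.......BB
.......BB
.......BB
.......BB
.......BB
.........
.........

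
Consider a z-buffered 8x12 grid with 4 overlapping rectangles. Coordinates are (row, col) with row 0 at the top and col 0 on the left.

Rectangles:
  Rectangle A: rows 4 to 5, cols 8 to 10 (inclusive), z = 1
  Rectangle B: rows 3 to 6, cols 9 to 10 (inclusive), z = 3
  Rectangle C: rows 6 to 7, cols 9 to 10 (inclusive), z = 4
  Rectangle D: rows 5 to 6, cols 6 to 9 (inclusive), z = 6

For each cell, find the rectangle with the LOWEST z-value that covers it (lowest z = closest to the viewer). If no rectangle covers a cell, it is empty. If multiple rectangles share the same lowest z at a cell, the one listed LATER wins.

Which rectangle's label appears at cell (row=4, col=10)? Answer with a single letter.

Answer: A

Derivation:
Check cell (4,10):
  A: rows 4-5 cols 8-10 z=1 -> covers; best now A (z=1)
  B: rows 3-6 cols 9-10 z=3 -> covers; best now A (z=1)
  C: rows 6-7 cols 9-10 -> outside (row miss)
  D: rows 5-6 cols 6-9 -> outside (row miss)
Winner: A at z=1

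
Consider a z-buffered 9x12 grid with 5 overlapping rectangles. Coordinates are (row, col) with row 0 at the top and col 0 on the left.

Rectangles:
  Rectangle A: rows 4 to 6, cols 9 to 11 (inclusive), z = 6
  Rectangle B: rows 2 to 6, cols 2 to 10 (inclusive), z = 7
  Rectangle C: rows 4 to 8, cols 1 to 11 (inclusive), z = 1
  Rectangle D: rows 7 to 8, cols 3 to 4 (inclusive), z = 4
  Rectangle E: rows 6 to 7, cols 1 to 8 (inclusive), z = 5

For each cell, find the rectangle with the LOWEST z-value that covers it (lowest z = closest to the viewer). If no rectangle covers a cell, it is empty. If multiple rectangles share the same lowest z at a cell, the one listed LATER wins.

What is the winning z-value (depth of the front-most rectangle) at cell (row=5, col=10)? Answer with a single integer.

Check cell (5,10):
  A: rows 4-6 cols 9-11 z=6 -> covers; best now A (z=6)
  B: rows 2-6 cols 2-10 z=7 -> covers; best now A (z=6)
  C: rows 4-8 cols 1-11 z=1 -> covers; best now C (z=1)
  D: rows 7-8 cols 3-4 -> outside (row miss)
  E: rows 6-7 cols 1-8 -> outside (row miss)
Winner: C at z=1

Answer: 1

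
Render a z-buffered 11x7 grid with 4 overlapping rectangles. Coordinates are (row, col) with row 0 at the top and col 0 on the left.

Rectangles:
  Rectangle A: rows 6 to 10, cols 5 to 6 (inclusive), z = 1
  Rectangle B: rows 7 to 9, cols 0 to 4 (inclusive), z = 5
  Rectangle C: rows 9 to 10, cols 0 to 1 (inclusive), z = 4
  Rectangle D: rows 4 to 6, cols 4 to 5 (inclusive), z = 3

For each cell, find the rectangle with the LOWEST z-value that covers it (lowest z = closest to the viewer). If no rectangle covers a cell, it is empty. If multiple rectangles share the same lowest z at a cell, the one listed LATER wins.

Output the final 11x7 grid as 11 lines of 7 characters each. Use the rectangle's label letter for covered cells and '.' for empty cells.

.......
.......
.......
.......
....DD.
....DD.
....DAA
BBBBBAA
BBBBBAA
CCBBBAA
CC...AA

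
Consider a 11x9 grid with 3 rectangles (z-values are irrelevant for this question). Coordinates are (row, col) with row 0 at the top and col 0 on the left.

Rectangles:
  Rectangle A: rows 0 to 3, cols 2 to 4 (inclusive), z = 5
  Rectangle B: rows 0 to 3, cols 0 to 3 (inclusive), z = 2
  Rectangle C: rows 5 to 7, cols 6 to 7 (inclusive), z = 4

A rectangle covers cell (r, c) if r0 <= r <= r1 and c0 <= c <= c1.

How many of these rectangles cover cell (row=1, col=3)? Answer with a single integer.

Check cell (1,3):
  A: rows 0-3 cols 2-4 -> covers
  B: rows 0-3 cols 0-3 -> covers
  C: rows 5-7 cols 6-7 -> outside (row miss)
Count covering = 2

Answer: 2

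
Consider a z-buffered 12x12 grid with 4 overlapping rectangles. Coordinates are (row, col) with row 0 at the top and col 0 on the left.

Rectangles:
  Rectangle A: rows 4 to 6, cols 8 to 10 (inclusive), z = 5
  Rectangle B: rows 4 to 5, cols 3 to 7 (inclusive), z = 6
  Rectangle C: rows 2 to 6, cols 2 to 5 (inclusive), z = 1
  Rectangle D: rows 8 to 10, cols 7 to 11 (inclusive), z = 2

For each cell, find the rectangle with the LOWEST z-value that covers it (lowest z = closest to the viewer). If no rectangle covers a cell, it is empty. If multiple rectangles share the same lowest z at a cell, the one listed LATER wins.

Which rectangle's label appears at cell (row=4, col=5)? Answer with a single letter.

Check cell (4,5):
  A: rows 4-6 cols 8-10 -> outside (col miss)
  B: rows 4-5 cols 3-7 z=6 -> covers; best now B (z=6)
  C: rows 2-6 cols 2-5 z=1 -> covers; best now C (z=1)
  D: rows 8-10 cols 7-11 -> outside (row miss)
Winner: C at z=1

Answer: C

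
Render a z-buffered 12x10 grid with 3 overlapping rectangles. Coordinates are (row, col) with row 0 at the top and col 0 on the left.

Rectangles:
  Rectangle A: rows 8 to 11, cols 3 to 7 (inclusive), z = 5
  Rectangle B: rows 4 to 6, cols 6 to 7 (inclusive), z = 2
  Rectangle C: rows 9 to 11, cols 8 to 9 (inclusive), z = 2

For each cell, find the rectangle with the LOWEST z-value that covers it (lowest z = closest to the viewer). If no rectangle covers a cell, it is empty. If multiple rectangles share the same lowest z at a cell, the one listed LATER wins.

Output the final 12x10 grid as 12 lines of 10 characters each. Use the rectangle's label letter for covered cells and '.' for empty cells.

..........
..........
..........
..........
......BB..
......BB..
......BB..
..........
...AAAAA..
...AAAAACC
...AAAAACC
...AAAAACC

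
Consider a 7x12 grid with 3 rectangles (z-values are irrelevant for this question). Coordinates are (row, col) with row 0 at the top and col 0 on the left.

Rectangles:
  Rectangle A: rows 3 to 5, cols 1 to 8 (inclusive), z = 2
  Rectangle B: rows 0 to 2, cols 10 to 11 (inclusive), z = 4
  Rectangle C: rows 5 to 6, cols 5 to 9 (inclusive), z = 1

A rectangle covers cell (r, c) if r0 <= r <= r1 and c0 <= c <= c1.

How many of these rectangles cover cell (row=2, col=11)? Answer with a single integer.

Check cell (2,11):
  A: rows 3-5 cols 1-8 -> outside (row miss)
  B: rows 0-2 cols 10-11 -> covers
  C: rows 5-6 cols 5-9 -> outside (row miss)
Count covering = 1

Answer: 1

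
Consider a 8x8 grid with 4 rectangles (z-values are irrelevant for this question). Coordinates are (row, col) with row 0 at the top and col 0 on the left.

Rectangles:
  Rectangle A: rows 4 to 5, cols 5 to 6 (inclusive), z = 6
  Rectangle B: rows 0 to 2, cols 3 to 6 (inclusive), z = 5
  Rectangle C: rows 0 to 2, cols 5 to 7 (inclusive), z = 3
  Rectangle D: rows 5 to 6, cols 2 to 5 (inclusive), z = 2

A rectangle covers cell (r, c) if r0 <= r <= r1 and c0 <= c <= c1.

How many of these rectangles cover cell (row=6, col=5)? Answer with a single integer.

Answer: 1

Derivation:
Check cell (6,5):
  A: rows 4-5 cols 5-6 -> outside (row miss)
  B: rows 0-2 cols 3-6 -> outside (row miss)
  C: rows 0-2 cols 5-7 -> outside (row miss)
  D: rows 5-6 cols 2-5 -> covers
Count covering = 1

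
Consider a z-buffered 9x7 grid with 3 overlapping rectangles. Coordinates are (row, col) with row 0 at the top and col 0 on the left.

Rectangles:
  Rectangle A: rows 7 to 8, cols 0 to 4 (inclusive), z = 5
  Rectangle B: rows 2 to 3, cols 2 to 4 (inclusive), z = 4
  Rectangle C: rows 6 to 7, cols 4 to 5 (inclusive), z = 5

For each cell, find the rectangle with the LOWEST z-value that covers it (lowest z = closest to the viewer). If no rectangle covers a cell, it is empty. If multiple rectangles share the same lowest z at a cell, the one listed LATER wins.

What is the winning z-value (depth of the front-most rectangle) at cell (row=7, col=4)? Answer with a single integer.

Answer: 5

Derivation:
Check cell (7,4):
  A: rows 7-8 cols 0-4 z=5 -> covers; best now A (z=5)
  B: rows 2-3 cols 2-4 -> outside (row miss)
  C: rows 6-7 cols 4-5 z=5 -> covers; best now C (z=5)
Winner: C at z=5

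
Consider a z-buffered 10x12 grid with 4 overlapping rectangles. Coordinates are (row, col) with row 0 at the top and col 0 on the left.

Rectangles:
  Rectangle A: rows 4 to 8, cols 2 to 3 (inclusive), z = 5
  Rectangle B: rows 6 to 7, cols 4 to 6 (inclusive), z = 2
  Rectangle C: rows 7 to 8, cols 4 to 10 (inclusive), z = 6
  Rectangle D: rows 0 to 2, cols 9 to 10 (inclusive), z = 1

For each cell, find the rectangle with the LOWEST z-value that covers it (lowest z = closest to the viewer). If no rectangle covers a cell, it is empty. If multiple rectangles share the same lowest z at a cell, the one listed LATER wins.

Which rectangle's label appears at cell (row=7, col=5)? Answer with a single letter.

Answer: B

Derivation:
Check cell (7,5):
  A: rows 4-8 cols 2-3 -> outside (col miss)
  B: rows 6-7 cols 4-6 z=2 -> covers; best now B (z=2)
  C: rows 7-8 cols 4-10 z=6 -> covers; best now B (z=2)
  D: rows 0-2 cols 9-10 -> outside (row miss)
Winner: B at z=2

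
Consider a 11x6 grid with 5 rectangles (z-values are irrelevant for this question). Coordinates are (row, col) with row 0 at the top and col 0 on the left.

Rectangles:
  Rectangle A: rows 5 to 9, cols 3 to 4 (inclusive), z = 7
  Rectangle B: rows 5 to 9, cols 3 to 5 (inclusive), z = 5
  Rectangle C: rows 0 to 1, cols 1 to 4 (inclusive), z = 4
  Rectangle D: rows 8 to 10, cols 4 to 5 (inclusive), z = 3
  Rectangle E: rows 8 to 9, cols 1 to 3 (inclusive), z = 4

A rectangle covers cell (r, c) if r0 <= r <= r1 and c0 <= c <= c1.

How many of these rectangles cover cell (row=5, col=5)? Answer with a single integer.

Answer: 1

Derivation:
Check cell (5,5):
  A: rows 5-9 cols 3-4 -> outside (col miss)
  B: rows 5-9 cols 3-5 -> covers
  C: rows 0-1 cols 1-4 -> outside (row miss)
  D: rows 8-10 cols 4-5 -> outside (row miss)
  E: rows 8-9 cols 1-3 -> outside (row miss)
Count covering = 1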